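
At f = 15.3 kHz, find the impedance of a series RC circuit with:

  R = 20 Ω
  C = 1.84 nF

Step 1 — Angular frequency: ω = 2π·f = 2π·1.53e+04 = 9.613e+04 rad/s.
Step 2 — Component impedances:
  R: Z = R = 20 Ω
  C: Z = 1/(jωC) = -j/(ω·C) = 0 - j5653 Ω
Step 3 — Series combination: Z_total = R + C = 20 - j5653 Ω = 5653∠-89.8° Ω.

Z = 20 - j5653 Ω = 5653∠-89.8° Ω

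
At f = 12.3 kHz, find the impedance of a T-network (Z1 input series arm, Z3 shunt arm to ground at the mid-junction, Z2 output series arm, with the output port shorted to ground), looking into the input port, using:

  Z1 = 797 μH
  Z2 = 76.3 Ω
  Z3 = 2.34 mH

Step 1 — Angular frequency: ω = 2π·f = 2π·1.23e+04 = 7.728e+04 rad/s.
Step 2 — Component impedances:
  Z1: Z = jωL = j·7.728e+04·0.000797 = 0 + j61.59 Ω
  Z2: Z = R = 76.3 Ω
  Z3: Z = jωL = j·7.728e+04·0.00234 = 0 + j180.8 Ω
Step 3 — With the output port shorted to ground, the output series arm Z2 runs from the junction to ground; the shunt arm Z3 also runs from the junction to ground. They appear in parallel: Z3 || Z2 = 64.77 + j27.33 Ω.
Step 4 — Series with input arm Z1: Z_in = Z1 + (Z3 || Z2) = 64.77 + j88.92 Ω = 110∠53.9° Ω.

Z = 64.77 + j88.92 Ω = 110∠53.9° Ω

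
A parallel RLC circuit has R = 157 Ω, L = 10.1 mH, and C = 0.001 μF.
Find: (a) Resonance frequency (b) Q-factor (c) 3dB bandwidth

Step 1 — Resonance: ω₀ = 1/√(LC) = 1/√(0.0101·1e-09) = 3.147e+05 rad/s.
Step 2 — f₀ = ω₀/(2π) = 5.008e+04 Hz.
Step 3 — Parallel Q: Q = R/(ω₀L) = 157/(3.147e+05·0.0101) = 0.0494.
Step 4 — Bandwidth: Δω = ω₀/Q = 6.369e+06 rad/s; BW = Δω/(2π) = 1.014e+06 Hz.

(a) f₀ = 5.008e+04 Hz  (b) Q = 0.0494  (c) BW = 1.014e+06 Hz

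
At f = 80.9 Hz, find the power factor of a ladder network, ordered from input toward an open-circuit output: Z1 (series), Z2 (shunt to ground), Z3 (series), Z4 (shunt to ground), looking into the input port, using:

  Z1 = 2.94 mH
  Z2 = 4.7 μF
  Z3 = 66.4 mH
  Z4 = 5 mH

Step 1 — Angular frequency: ω = 2π·f = 2π·80.9 = 508.3 rad/s.
Step 2 — Component impedances:
  Z1: Z = jωL = j·508.3·0.00294 = 0 + j1.494 Ω
  Z2: Z = 1/(jωC) = -j/(ω·C) = 0 - j418.6 Ω
  Z3: Z = jωL = j·508.3·0.0664 = 0 + j33.75 Ω
  Z4: Z = jωL = j·508.3·0.005 = 0 + j2.542 Ω
Step 3 — Ladder network (open output): work backward from the far end, alternating series and parallel combinations. Z_in = 0 + j41.23 Ω = 41.23∠90.0° Ω.
Step 4 — Power factor: PF = cos(φ) = Re(Z)/|Z| = 0/41.23 = 0.
Step 5 — Type: Im(Z) = 41.23 ⇒ lagging (phase φ = 90.0°).

PF = 0 (lagging, φ = 90.0°)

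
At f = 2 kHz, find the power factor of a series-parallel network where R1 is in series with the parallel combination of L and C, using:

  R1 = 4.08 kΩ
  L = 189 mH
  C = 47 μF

Step 1 — Angular frequency: ω = 2π·f = 2π·2000 = 1.257e+04 rad/s.
Step 2 — Component impedances:
  R1: Z = R = 4080 Ω
  L: Z = jωL = j·1.257e+04·0.189 = 0 + j2375 Ω
  C: Z = 1/(jωC) = -j/(ω·C) = 0 - j1.693 Ω
Step 3 — Parallel branch: L || C = 1/(1/L + 1/C) = 0 - j1.694 Ω.
Step 4 — Series with R1: Z_total = R1 + (L || C) = 4080 - j1.694 Ω = 4080∠-0.0° Ω.
Step 5 — Power factor: PF = cos(φ) = Re(Z)/|Z| = 4080/4080 = 1.
Step 6 — Type: Im(Z) = -1.694 ⇒ leading (phase φ = -0.0°).

PF = 1 (leading, φ = -0.0°)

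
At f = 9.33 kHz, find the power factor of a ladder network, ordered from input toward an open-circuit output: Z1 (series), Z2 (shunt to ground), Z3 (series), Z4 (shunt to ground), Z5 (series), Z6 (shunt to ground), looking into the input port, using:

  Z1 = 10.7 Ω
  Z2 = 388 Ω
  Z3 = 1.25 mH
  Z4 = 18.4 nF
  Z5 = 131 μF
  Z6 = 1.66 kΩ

Step 1 — Angular frequency: ω = 2π·f = 2π·9330 = 5.862e+04 rad/s.
Step 2 — Component impedances:
  Z1: Z = R = 10.7 Ω
  Z2: Z = R = 388 Ω
  Z3: Z = jωL = j·5.862e+04·0.00125 = 0 + j73.28 Ω
  Z4: Z = 1/(jωC) = -j/(ω·C) = 0 - j927.1 Ω
  Z5: Z = 1/(jωC) = -j/(ω·C) = 0 - j0.1302 Ω
  Z6: Z = R = 1660 Ω
Step 3 — Ladder network (open output): work backward from the far end, alternating series and parallel combinations. Z_in = 282.5 - j94.06 Ω = 297.7∠-18.4° Ω.
Step 4 — Power factor: PF = cos(φ) = Re(Z)/|Z| = 282.47/297.72 = 0.9488.
Step 5 — Type: Im(Z) = -94.06 ⇒ leading (phase φ = -18.4°).

PF = 0.9488 (leading, φ = -18.4°)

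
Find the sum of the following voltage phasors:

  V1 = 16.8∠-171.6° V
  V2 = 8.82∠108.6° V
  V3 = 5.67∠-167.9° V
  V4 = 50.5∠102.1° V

Step 1 — Convert each phasor to rectangular form:
  V1 = 16.8·(cos(-171.6°) + j·sin(-171.6°)) = -16.62 - j2.454 V
  V2 = 8.82·(cos(108.6°) + j·sin(108.6°)) = -2.813 + j8.359 V
  V3 = 5.67·(cos(-167.9°) + j·sin(-167.9°)) = -5.544 - j1.189 V
  V4 = 50.5·(cos(102.1°) + j·sin(102.1°)) = -10.59 + j49.38 V
Step 2 — Sum components: V_total = -35.56 + j54.09 V.
Step 3 — Convert to polar: |V_total| = 64.74 V, ∠V_total = 123.3°.

V_total = 64.74∠123.3° V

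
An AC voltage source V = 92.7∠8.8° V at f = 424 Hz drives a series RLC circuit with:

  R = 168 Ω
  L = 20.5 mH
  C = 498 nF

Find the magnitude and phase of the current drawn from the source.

Step 1 — Angular frequency: ω = 2π·f = 2π·424 = 2664 rad/s.
Step 2 — Component impedances:
  R: Z = R = 168 Ω
  L: Z = jωL = j·2664·0.0205 = 0 + j54.61 Ω
  C: Z = 1/(jωC) = -j/(ω·C) = 0 - j753.7 Ω
Step 3 — Series combination: Z_total = R + L + C = 168 - j699.1 Ω = 719∠-76.5° Ω.
Step 4 — Source phasor: V = 92.7∠8.8° V = 91.61 + j14.18 V.
Step 5 — Ohm's law: I = V / Z_total = (91.61 + j14.18) / (168 - j699.1) = 0.01059 + j0.1285 A.
Step 6 — Convert to polar: |I| = 0.1289 A, ∠I = 85.3°.

I = 0.1289∠85.3° A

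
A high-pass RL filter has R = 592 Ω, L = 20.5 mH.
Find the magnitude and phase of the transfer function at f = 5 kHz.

Step 1 — Angular frequency: ω = 2π·5000 = 3.142e+04 rad/s.
Step 2 — Transfer function: H(jω) = jωL/(R + jωL).
Step 3 — Numerator jωL = j·644; denominator R + jωL = 592 + j644.
Step 4 — H = 0.542 + j0.4982.
Step 5 — Magnitude: |H| = 0.7362 (-2.7 dB); phase: φ = 42.6°.

|H| = 0.7362 (-2.7 dB), φ = 42.6°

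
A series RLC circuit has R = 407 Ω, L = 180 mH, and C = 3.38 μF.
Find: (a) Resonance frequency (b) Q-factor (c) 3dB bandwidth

Step 1 — Resonance condition Im(Z)=0 gives ω₀ = 1/√(LC).
Step 2 — ω₀ = 1/√(0.18·3.38e-06) = 1282 rad/s.
Step 3 — f₀ = ω₀/(2π) = 204 Hz.
Step 4 — Series Q: Q = ω₀L/R = 1282·0.18/407 = 0.567.
Step 5 — 3dB bandwidth: Δω = ω₀/Q = 2261 rad/s; BW = Δω/(2π) = 359.9 Hz.

(a) f₀ = 204 Hz  (b) Q = 0.567  (c) BW = 359.9 Hz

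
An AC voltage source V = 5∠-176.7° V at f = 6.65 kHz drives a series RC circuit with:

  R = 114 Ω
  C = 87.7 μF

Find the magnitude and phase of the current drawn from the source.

Step 1 — Angular frequency: ω = 2π·f = 2π·6650 = 4.178e+04 rad/s.
Step 2 — Component impedances:
  R: Z = R = 114 Ω
  C: Z = 1/(jωC) = -j/(ω·C) = 0 - j0.2729 Ω
Step 3 — Series combination: Z_total = R + C = 114 - j0.2729 Ω = 114∠-0.1° Ω.
Step 4 — Source phasor: V = 5∠-176.7° V = -4.992 - j0.2878 V.
Step 5 — Ohm's law: I = V / Z_total = (-4.992 - j0.2878) / (114 - j0.2729) = -0.04378 - j0.00263 A.
Step 6 — Convert to polar: |I| = 0.04386 A, ∠I = -176.6°.

I = 0.04386∠-176.6° A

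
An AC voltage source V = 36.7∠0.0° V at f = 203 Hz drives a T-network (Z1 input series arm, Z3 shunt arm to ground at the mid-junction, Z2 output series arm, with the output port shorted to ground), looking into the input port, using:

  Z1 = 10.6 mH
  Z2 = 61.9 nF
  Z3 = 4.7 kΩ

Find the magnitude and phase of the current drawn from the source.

Step 1 — Angular frequency: ω = 2π·f = 2π·203 = 1275 rad/s.
Step 2 — Component impedances:
  Z1: Z = jωL = j·1275·0.0106 = 0 + j13.52 Ω
  Z2: Z = 1/(jωC) = -j/(ω·C) = 0 - j1.267e+04 Ω
  Z3: Z = R = 4700 Ω
Step 3 — With the output port shorted to ground, the output series arm Z2 runs from the junction to ground; the shunt arm Z3 also runs from the junction to ground. They appear in parallel: Z3 || Z2 = 4131 - j1533 Ω.
Step 4 — Series with input arm Z1: Z_in = Z1 + (Z3 || Z2) = 4131 - j1519 Ω = 4402∠-20.2° Ω.
Step 5 — Source phasor: V = 36.7∠0.0° V = 36.7 V.
Step 6 — Ohm's law: I = V / Z_total = (36.7) / (4131 - j1519) = 0.007825 + j0.002878 A.
Step 7 — Convert to polar: |I| = 0.008338 A, ∠I = 20.2°.

I = 0.008338∠20.2° A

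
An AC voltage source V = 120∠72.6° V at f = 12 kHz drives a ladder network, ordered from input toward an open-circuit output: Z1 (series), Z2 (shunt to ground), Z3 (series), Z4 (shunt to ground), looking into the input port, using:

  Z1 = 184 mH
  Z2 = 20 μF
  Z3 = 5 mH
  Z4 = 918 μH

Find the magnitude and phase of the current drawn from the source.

Step 1 — Angular frequency: ω = 2π·f = 2π·1.2e+04 = 7.54e+04 rad/s.
Step 2 — Component impedances:
  Z1: Z = jωL = j·7.54e+04·0.184 = 0 + j1.387e+04 Ω
  Z2: Z = 1/(jωC) = -j/(ω·C) = 0 - j0.6631 Ω
  Z3: Z = jωL = j·7.54e+04·0.005 = 0 + j377 Ω
  Z4: Z = jωL = j·7.54e+04·0.000918 = 0 + j69.22 Ω
Step 3 — Ladder network (open output): work backward from the far end, alternating series and parallel combinations. Z_in = 0 + j1.387e+04 Ω = 1.387e+04∠90.0° Ω.
Step 4 — Source phasor: V = 120∠72.6° V = 35.88 + j114.5 V.
Step 5 — Ohm's law: I = V / Z_total = (35.88 + j114.5) / (0 + j1.387e+04) = 0.008254 - j0.002587 A.
Step 6 — Convert to polar: |I| = 0.00865 A, ∠I = -17.4°.

I = 0.00865∠-17.4° A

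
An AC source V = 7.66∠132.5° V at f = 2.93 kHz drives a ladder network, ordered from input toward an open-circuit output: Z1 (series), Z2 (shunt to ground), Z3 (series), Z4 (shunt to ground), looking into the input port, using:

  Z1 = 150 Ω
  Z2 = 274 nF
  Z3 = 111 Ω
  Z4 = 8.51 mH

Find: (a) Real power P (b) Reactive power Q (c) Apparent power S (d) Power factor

Step 1 — Angular frequency: ω = 2π·f = 2π·2930 = 1.841e+04 rad/s.
Step 2 — Component impedances:
  Z1: Z = R = 150 Ω
  Z2: Z = 1/(jωC) = -j/(ω·C) = 0 - j198.2 Ω
  Z3: Z = R = 111 Ω
  Z4: Z = jωL = j·1.841e+04·0.00851 = 0 + j156.7 Ω
Step 3 — Ladder network (open output): work backward from the far end, alternating series and parallel combinations. Z_in = 460.5 - j81.94 Ω = 467.7∠-10.1° Ω.
Step 4 — Source phasor: V = 7.66∠132.5° V = -5.175 + j5.648 V.
Step 5 — Current: I = V / Z = -0.01301 + j0.009949 A = 0.01638∠142.6° A.
Step 6 — Complex power: S = V·I* = 0.1235 - j0.02198 VA.
Step 7 — Real power: P = Re(S) = 0.1235 W.
Step 8 — Reactive power: Q = Im(S) = -0.02198 VAR.
Step 9 — Apparent power: |S| = 0.1254 VA.
Step 10 — Power factor: PF = P/|S| = 0.9845 (leading).

(a) P = 0.1235 W  (b) Q = -0.02198 VAR  (c) S = 0.1254 VA  (d) PF = 0.9845 (leading)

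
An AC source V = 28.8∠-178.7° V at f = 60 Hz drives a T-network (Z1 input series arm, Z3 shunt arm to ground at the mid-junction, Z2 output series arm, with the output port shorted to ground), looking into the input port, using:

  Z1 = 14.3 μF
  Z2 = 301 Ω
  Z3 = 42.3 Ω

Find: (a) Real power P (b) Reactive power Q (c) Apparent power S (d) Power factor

Step 1 — Angular frequency: ω = 2π·f = 2π·60 = 377 rad/s.
Step 2 — Component impedances:
  Z1: Z = 1/(jωC) = -j/(ω·C) = 0 - j185.5 Ω
  Z2: Z = R = 301 Ω
  Z3: Z = R = 42.3 Ω
Step 3 — With the output port shorted to ground, the output series arm Z2 runs from the junction to ground; the shunt arm Z3 also runs from the junction to ground. They appear in parallel: Z3 || Z2 = 37.09 Ω.
Step 4 — Series with input arm Z1: Z_in = Z1 + (Z3 || Z2) = 37.09 - j185.5 Ω = 189.2∠-78.7° Ω.
Step 5 — Source phasor: V = 28.8∠-178.7° V = -28.79 - j0.6534 V.
Step 6 — Current: I = V / Z = -0.02645 - j0.1499 A = 0.1522∠-100.0° A.
Step 7 — Complex power: S = V·I* = 0.8597 - j4.3 VA.
Step 8 — Real power: P = Re(S) = 0.8597 W.
Step 9 — Reactive power: Q = Im(S) = -4.3 VAR.
Step 10 — Apparent power: |S| = 4.385 VA.
Step 11 — Power factor: PF = P/|S| = 0.1961 (leading).

(a) P = 0.8597 W  (b) Q = -4.3 VAR  (c) S = 4.385 VA  (d) PF = 0.1961 (leading)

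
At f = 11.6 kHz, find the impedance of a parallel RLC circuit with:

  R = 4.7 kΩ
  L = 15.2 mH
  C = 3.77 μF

Step 1 — Angular frequency: ω = 2π·f = 2π·1.16e+04 = 7.288e+04 rad/s.
Step 2 — Component impedances:
  R: Z = R = 4700 Ω
  L: Z = jωL = j·7.288e+04·0.0152 = 0 + j1108 Ω
  C: Z = 1/(jωC) = -j/(ω·C) = 0 - j3.639 Ω
Step 3 — Parallel combination: 1/Z_total = 1/R + 1/L + 1/C; Z_total = 0.002837 - j3.651 Ω = 3.651∠-90.0° Ω.

Z = 0.002837 - j3.651 Ω = 3.651∠-90.0° Ω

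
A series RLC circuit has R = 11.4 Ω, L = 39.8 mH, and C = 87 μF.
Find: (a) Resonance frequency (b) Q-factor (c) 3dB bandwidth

Step 1 — Resonance: ω₀ = 1/√(LC) = 1/√(0.0398·8.7e-05) = 537.4 rad/s.
Step 2 — f₀ = ω₀/(2π) = 85.53 Hz.
Step 3 — Series Q: Q = ω₀L/R = 537.4·0.0398/11.4 = 1.876.
Step 4 — Bandwidth: Δω = ω₀/Q = 286.4 rad/s; BW = Δω/(2π) = 45.59 Hz.

(a) f₀ = 85.53 Hz  (b) Q = 1.876  (c) BW = 45.59 Hz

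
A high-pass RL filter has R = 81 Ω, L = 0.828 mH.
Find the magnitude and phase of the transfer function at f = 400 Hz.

Step 1 — Angular frequency: ω = 2π·400 = 2513 rad/s.
Step 2 — Transfer function: H(jω) = jωL/(R + jωL).
Step 3 — Numerator jωL = j·2.081; denominator R + jωL = 81 + j2.081.
Step 4 — H = 0.0006596 + j0.02567.
Step 5 — Magnitude: |H| = 0.02568 (-31.8 dB); phase: φ = 88.5°.

|H| = 0.02568 (-31.8 dB), φ = 88.5°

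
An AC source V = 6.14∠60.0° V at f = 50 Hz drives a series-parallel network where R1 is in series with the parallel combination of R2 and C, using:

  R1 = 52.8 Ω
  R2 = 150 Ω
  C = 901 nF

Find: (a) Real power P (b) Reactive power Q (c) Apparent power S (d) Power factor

Step 1 — Angular frequency: ω = 2π·f = 2π·50 = 314.2 rad/s.
Step 2 — Component impedances:
  R1: Z = R = 52.8 Ω
  R2: Z = R = 150 Ω
  C: Z = 1/(jωC) = -j/(ω·C) = 0 - j3533 Ω
Step 3 — Parallel branch: R2 || C = 1/(1/R2 + 1/C) = 149.7 - j6.357 Ω.
Step 4 — Series with R1: Z_total = R1 + (R2 || C) = 202.5 - j6.357 Ω = 202.6∠-1.8° Ω.
Step 5 — Source phasor: V = 6.14∠60.0° V = 3.07 + j5.317 V.
Step 6 — Current: I = V / Z = 0.01432 + j0.0267 A = 0.0303∠61.8° A.
Step 7 — Complex power: S = V·I* = 0.186 - j0.005837 VA.
Step 8 — Real power: P = Re(S) = 0.186 W.
Step 9 — Reactive power: Q = Im(S) = -0.005837 VAR.
Step 10 — Apparent power: |S| = 0.1861 VA.
Step 11 — Power factor: PF = P/|S| = 0.9995 (leading).

(a) P = 0.186 W  (b) Q = -0.005837 VAR  (c) S = 0.1861 VA  (d) PF = 0.9995 (leading)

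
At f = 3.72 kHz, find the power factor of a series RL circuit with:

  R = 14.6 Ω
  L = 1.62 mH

Step 1 — Angular frequency: ω = 2π·f = 2π·3720 = 2.337e+04 rad/s.
Step 2 — Component impedances:
  R: Z = R = 14.6 Ω
  L: Z = jωL = j·2.337e+04·0.00162 = 0 + j37.86 Ω
Step 3 — Series combination: Z_total = R + L = 14.6 + j37.86 Ω = 40.58∠68.9° Ω.
Step 4 — Power factor: PF = cos(φ) = Re(Z)/|Z| = 14.6/40.58 = 0.3598.
Step 5 — Type: Im(Z) = 37.86 ⇒ lagging (phase φ = 68.9°).

PF = 0.3598 (lagging, φ = 68.9°)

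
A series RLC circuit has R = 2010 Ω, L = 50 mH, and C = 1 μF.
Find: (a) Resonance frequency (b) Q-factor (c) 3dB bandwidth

Step 1 — Resonance: ω₀ = 1/√(LC) = 1/√(0.05·1e-06) = 4472 rad/s.
Step 2 — f₀ = ω₀/(2π) = 711.8 Hz.
Step 3 — Series Q: Q = ω₀L/R = 4472·0.05/2010 = 0.1112.
Step 4 — Bandwidth: Δω = ω₀/Q = 4.02e+04 rad/s; BW = Δω/(2π) = 6398 Hz.

(a) f₀ = 711.8 Hz  (b) Q = 0.1112  (c) BW = 6398 Hz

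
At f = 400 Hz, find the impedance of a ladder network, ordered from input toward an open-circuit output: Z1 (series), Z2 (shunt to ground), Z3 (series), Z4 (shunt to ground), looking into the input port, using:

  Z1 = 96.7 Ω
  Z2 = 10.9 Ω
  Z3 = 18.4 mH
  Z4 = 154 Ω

Step 1 — Angular frequency: ω = 2π·f = 2π·400 = 2513 rad/s.
Step 2 — Component impedances:
  Z1: Z = R = 96.7 Ω
  Z2: Z = R = 10.9 Ω
  Z3: Z = jωL = j·2513·0.0184 = 0 + j46.24 Ω
  Z4: Z = R = 154 Ω
Step 3 — Ladder network (open output): work backward from the far end, alternating series and parallel combinations. Z_in = 106.9 + j0.1873 Ω = 106.9∠0.1° Ω.

Z = 106.9 + j0.1873 Ω = 106.9∠0.1° Ω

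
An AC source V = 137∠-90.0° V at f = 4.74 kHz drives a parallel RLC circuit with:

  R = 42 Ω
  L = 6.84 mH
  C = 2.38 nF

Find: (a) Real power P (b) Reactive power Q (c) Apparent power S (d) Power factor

Step 1 — Angular frequency: ω = 2π·f = 2π·4740 = 2.978e+04 rad/s.
Step 2 — Component impedances:
  R: Z = R = 42 Ω
  L: Z = jωL = j·2.978e+04·0.00684 = 0 + j203.7 Ω
  C: Z = 1/(jωC) = -j/(ω·C) = 0 - j1.411e+04 Ω
Step 3 — Parallel combination: 1/Z_total = 1/R + 1/L + 1/C; Z_total = 40.33 + j8.196 Ω = 41.16∠11.5° Ω.
Step 4 — Source phasor: V = 137∠-90.0° V = 0 - j137 V.
Step 5 — Current: I = V / Z = -0.6628 - j3.262 A = 3.329∠-101.5° A.
Step 6 — Complex power: S = V·I* = 446.9 + j90.81 VA.
Step 7 — Real power: P = Re(S) = 446.9 W.
Step 8 — Reactive power: Q = Im(S) = 90.81 VAR.
Step 9 — Apparent power: |S| = 456 VA.
Step 10 — Power factor: PF = P/|S| = 0.98 (lagging).

(a) P = 446.9 W  (b) Q = 90.81 VAR  (c) S = 456 VA  (d) PF = 0.98 (lagging)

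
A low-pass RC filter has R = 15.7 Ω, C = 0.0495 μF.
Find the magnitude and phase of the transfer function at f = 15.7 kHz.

Step 1 — Angular frequency: ω = 2π·1.57e+04 = 9.865e+04 rad/s.
Step 2 — Transfer function: H(jω) = 1/(1 + jωRC).
Step 3 — Denominator: 1 + jωRC = 1 + j·9.865e+04·15.7·4.95e-08 = 1 + j0.07666.
Step 4 — H = 0.9942 - j0.07621.
Step 5 — Magnitude: |H| = 0.9971 (-0.0 dB); phase: φ = -4.4°.

|H| = 0.9971 (-0.0 dB), φ = -4.4°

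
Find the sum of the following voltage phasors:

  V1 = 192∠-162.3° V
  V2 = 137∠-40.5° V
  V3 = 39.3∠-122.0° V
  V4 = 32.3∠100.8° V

Step 1 — Convert each phasor to rectangular form:
  V1 = 192·(cos(-162.3°) + j·sin(-162.3°)) = -182.9 - j58.37 V
  V2 = 137·(cos(-40.5°) + j·sin(-40.5°)) = 104.2 - j88.97 V
  V3 = 39.3·(cos(-122.0°) + j·sin(-122.0°)) = -20.83 - j33.33 V
  V4 = 32.3·(cos(100.8°) + j·sin(100.8°)) = -6.052 + j31.73 V
Step 2 — Sum components: V_total = -105.6 - j148.9 V.
Step 3 — Convert to polar: |V_total| = 182.6 V, ∠V_total = -125.3°.

V_total = 182.6∠-125.3° V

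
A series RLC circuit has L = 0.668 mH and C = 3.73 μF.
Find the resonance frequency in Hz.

Step 1 — Resonance condition Im(Z)=0 gives ω₀ = 1/√(LC).
Step 2 — ω₀ = 1/√(0.000668·3.73e-06) = 2.003e+04 rad/s.
Step 3 — f₀ = ω₀/(2π) = 3188 Hz.

f₀ = 3188 Hz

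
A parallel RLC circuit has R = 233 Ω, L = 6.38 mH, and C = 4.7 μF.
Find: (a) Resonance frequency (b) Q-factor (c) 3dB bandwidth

Step 1 — Resonance: ω₀ = 1/√(LC) = 1/√(0.00638·4.7e-06) = 5775 rad/s.
Step 2 — f₀ = ω₀/(2π) = 919.1 Hz.
Step 3 — Parallel Q: Q = R/(ω₀L) = 233/(5775·0.00638) = 6.324.
Step 4 — Bandwidth: Δω = ω₀/Q = 913.2 rad/s; BW = Δω/(2π) = 145.3 Hz.

(a) f₀ = 919.1 Hz  (b) Q = 6.324  (c) BW = 145.3 Hz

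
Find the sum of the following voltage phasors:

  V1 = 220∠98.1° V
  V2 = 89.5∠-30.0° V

Step 1 — Convert each phasor to rectangular form:
  V1 = 220·(cos(98.1°) + j·sin(98.1°)) = -31 + j217.8 V
  V2 = 89.5·(cos(-30.0°) + j·sin(-30.0°)) = 77.51 - j44.75 V
Step 2 — Sum components: V_total = 46.51 + j173.1 V.
Step 3 — Convert to polar: |V_total| = 179.2 V, ∠V_total = 75.0°.

V_total = 179.2∠75.0° V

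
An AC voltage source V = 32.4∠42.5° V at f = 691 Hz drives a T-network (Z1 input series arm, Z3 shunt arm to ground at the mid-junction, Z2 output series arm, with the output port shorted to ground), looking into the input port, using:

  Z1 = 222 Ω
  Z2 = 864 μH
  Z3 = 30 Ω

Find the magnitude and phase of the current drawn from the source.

Step 1 — Angular frequency: ω = 2π·f = 2π·691 = 4342 rad/s.
Step 2 — Component impedances:
  Z1: Z = R = 222 Ω
  Z2: Z = jωL = j·4342·0.000864 = 0 + j3.751 Ω
  Z3: Z = R = 30 Ω
Step 3 — With the output port shorted to ground, the output series arm Z2 runs from the junction to ground; the shunt arm Z3 also runs from the junction to ground. They appear in parallel: Z3 || Z2 = 0.4618 + j3.693 Ω.
Step 4 — Series with input arm Z1: Z_in = Z1 + (Z3 || Z2) = 222.5 + j3.693 Ω = 222.5∠1.0° Ω.
Step 5 — Source phasor: V = 32.4∠42.5° V = 23.89 + j21.89 V.
Step 6 — Ohm's law: I = V / Z_total = (23.89 + j21.89) / (222.5 + j3.693) = 0.109 + j0.09659 A.
Step 7 — Convert to polar: |I| = 0.1456 A, ∠I = 41.5°.

I = 0.1456∠41.5° A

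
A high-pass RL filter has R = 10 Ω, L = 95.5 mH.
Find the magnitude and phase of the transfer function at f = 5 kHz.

Step 1 — Angular frequency: ω = 2π·5000 = 3.142e+04 rad/s.
Step 2 — Transfer function: H(jω) = jωL/(R + jωL).
Step 3 — Numerator jωL = j·3000; denominator R + jωL = 10 + j3000.
Step 4 — H = 1 + j0.003333.
Step 5 — Magnitude: |H| = 1 (-0.0 dB); phase: φ = 0.2°.

|H| = 1 (-0.0 dB), φ = 0.2°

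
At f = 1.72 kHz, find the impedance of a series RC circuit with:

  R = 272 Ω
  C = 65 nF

Step 1 — Angular frequency: ω = 2π·f = 2π·1720 = 1.081e+04 rad/s.
Step 2 — Component impedances:
  R: Z = R = 272 Ω
  C: Z = 1/(jωC) = -j/(ω·C) = 0 - j1424 Ω
Step 3 — Series combination: Z_total = R + C = 272 - j1424 Ω = 1449∠-79.2° Ω.

Z = 272 - j1424 Ω = 1449∠-79.2° Ω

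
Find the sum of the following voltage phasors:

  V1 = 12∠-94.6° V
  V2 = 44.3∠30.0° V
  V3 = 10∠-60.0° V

Step 1 — Convert each phasor to rectangular form:
  V1 = 12·(cos(-94.6°) + j·sin(-94.6°)) = -0.9624 - j11.96 V
  V2 = 44.3·(cos(30.0°) + j·sin(30.0°)) = 38.36 + j22.15 V
  V3 = 10·(cos(-60.0°) + j·sin(-60.0°)) = 5 - j8.66 V
Step 2 — Sum components: V_total = 42.4 + j1.528 V.
Step 3 — Convert to polar: |V_total| = 42.43 V, ∠V_total = 2.1°.

V_total = 42.43∠2.1° V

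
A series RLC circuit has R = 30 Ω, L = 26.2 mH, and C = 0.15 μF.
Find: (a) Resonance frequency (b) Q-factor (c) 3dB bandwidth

Step 1 — Resonance condition Im(Z)=0 gives ω₀ = 1/√(LC).
Step 2 — ω₀ = 1/√(0.0262·1.5e-07) = 1.595e+04 rad/s.
Step 3 — f₀ = ω₀/(2π) = 2539 Hz.
Step 4 — Series Q: Q = ω₀L/R = 1.595e+04·0.0262/30 = 13.93.
Step 5 — 3dB bandwidth: Δω = ω₀/Q = 1145 rad/s; BW = Δω/(2π) = 182.2 Hz.

(a) f₀ = 2539 Hz  (b) Q = 13.93  (c) BW = 182.2 Hz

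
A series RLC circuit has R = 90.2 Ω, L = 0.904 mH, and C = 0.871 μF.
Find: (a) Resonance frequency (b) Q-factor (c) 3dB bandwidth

Step 1 — Resonance: ω₀ = 1/√(LC) = 1/√(0.000904·8.71e-07) = 3.564e+04 rad/s.
Step 2 — f₀ = ω₀/(2π) = 5672 Hz.
Step 3 — Series Q: Q = ω₀L/R = 3.564e+04·0.000904/90.2 = 0.3572.
Step 4 — Bandwidth: Δω = ω₀/Q = 9.978e+04 rad/s; BW = Δω/(2π) = 1.588e+04 Hz.

(a) f₀ = 5672 Hz  (b) Q = 0.3572  (c) BW = 1.588e+04 Hz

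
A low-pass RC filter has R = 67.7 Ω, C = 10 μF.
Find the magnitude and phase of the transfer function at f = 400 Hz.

Step 1 — Angular frequency: ω = 2π·400 = 2513 rad/s.
Step 2 — Transfer function: H(jω) = 1/(1 + jωRC).
Step 3 — Denominator: 1 + jωRC = 1 + j·2513·67.7·1e-05 = 1 + j1.701.
Step 4 — H = 0.2567 - j0.4368.
Step 5 — Magnitude: |H| = 0.5067 (-5.9 dB); phase: φ = -59.6°.

|H| = 0.5067 (-5.9 dB), φ = -59.6°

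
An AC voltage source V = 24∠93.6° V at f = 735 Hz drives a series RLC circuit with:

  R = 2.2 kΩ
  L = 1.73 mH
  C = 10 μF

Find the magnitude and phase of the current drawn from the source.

Step 1 — Angular frequency: ω = 2π·f = 2π·735 = 4618 rad/s.
Step 2 — Component impedances:
  R: Z = R = 2200 Ω
  L: Z = jωL = j·4618·0.00173 = 0 + j7.989 Ω
  C: Z = 1/(jωC) = -j/(ω·C) = 0 - j21.65 Ω
Step 3 — Series combination: Z_total = R + L + C = 2200 - j13.66 Ω = 2200∠-0.4° Ω.
Step 4 — Source phasor: V = 24∠93.6° V = -1.507 + j23.95 V.
Step 5 — Ohm's law: I = V / Z_total = (-1.507 + j23.95) / (2200 - j13.66) = -0.0007526 + j0.01088 A.
Step 6 — Convert to polar: |I| = 0.01091 A, ∠I = 94.0°.

I = 0.01091∠94.0° A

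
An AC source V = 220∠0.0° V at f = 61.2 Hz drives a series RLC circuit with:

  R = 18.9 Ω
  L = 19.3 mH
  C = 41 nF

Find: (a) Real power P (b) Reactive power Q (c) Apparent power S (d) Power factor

Step 1 — Angular frequency: ω = 2π·f = 2π·61.2 = 384.5 rad/s.
Step 2 — Component impedances:
  R: Z = R = 18.9 Ω
  L: Z = jωL = j·384.5·0.0193 = 0 + j7.421 Ω
  C: Z = 1/(jωC) = -j/(ω·C) = 0 - j6.343e+04 Ω
Step 3 — Series combination: Z_total = R + L + C = 18.9 - j6.342e+04 Ω = 6.342e+04∠-90.0° Ω.
Step 4 — Source phasor: V = 220∠0.0° V = 220 V.
Step 5 — Current: I = V / Z = 1.034e-06 + j0.003469 A = 0.003469∠90.0° A.
Step 6 — Complex power: S = V·I* = 0.0002274 - j0.7632 VA.
Step 7 — Real power: P = Re(S) = 0.0002274 W.
Step 8 — Reactive power: Q = Im(S) = -0.7632 VAR.
Step 9 — Apparent power: |S| = 0.7632 VA.
Step 10 — Power factor: PF = P/|S| = 0.000298 (leading).

(a) P = 0.0002274 W  (b) Q = -0.7632 VAR  (c) S = 0.7632 VA  (d) PF = 0.000298 (leading)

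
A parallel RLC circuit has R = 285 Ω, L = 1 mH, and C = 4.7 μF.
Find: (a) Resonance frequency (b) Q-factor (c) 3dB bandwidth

Step 1 — Resonance: ω₀ = 1/√(LC) = 1/√(0.001·4.7e-06) = 1.459e+04 rad/s.
Step 2 — f₀ = ω₀/(2π) = 2322 Hz.
Step 3 — Parallel Q: Q = R/(ω₀L) = 285/(1.459e+04·0.001) = 19.54.
Step 4 — Bandwidth: Δω = ω₀/Q = 746.5 rad/s; BW = Δω/(2π) = 118.8 Hz.

(a) f₀ = 2322 Hz  (b) Q = 19.54  (c) BW = 118.8 Hz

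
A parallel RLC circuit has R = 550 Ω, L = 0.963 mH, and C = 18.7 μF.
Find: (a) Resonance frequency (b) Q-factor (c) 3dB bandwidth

Step 1 — Resonance: ω₀ = 1/√(LC) = 1/√(0.000963·1.87e-05) = 7452 rad/s.
Step 2 — f₀ = ω₀/(2π) = 1186 Hz.
Step 3 — Parallel Q: Q = R/(ω₀L) = 550/(7452·0.000963) = 76.64.
Step 4 — Bandwidth: Δω = ω₀/Q = 97.23 rad/s; BW = Δω/(2π) = 15.47 Hz.

(a) f₀ = 1186 Hz  (b) Q = 76.64  (c) BW = 15.47 Hz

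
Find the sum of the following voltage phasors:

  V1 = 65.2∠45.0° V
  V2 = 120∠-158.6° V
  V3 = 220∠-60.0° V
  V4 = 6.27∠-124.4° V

Step 1 — Convert each phasor to rectangular form:
  V1 = 65.2·(cos(45.0°) + j·sin(45.0°)) = 46.1 + j46.1 V
  V2 = 120·(cos(-158.6°) + j·sin(-158.6°)) = -111.7 - j43.79 V
  V3 = 220·(cos(-60.0°) + j·sin(-60.0°)) = 110 - j190.5 V
  V4 = 6.27·(cos(-124.4°) + j·sin(-124.4°)) = -3.542 - j5.173 V
Step 2 — Sum components: V_total = 40.83 - j193.4 V.
Step 3 — Convert to polar: |V_total| = 197.6 V, ∠V_total = -78.1°.

V_total = 197.6∠-78.1° V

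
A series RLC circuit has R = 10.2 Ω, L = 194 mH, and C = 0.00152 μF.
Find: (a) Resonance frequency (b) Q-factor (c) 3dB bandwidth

Step 1 — Resonance: ω₀ = 1/√(LC) = 1/√(0.194·1.52e-09) = 5.823e+04 rad/s.
Step 2 — f₀ = ω₀/(2π) = 9268 Hz.
Step 3 — Series Q: Q = ω₀L/R = 5.823e+04·0.194/10.2 = 1108.
Step 4 — Bandwidth: Δω = ω₀/Q = 52.58 rad/s; BW = Δω/(2π) = 8.368 Hz.

(a) f₀ = 9268 Hz  (b) Q = 1108  (c) BW = 8.368 Hz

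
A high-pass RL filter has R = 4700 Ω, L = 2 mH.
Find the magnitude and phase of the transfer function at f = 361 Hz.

Step 1 — Angular frequency: ω = 2π·361 = 2268 rad/s.
Step 2 — Transfer function: H(jω) = jωL/(R + jωL).
Step 3 — Numerator jωL = j·4.536; denominator R + jωL = 4700 + j4.536.
Step 4 — H = 9.316e-07 + j0.0009652.
Step 5 — Magnitude: |H| = 0.0009652 (-60.3 dB); phase: φ = 89.9°.

|H| = 0.0009652 (-60.3 dB), φ = 89.9°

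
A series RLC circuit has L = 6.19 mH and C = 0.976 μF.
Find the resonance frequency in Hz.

Step 1 — Resonance condition Im(Z)=0 gives ω₀ = 1/√(LC).
Step 2 — ω₀ = 1/√(0.00619·9.76e-07) = 1.287e+04 rad/s.
Step 3 — f₀ = ω₀/(2π) = 2048 Hz.

f₀ = 2048 Hz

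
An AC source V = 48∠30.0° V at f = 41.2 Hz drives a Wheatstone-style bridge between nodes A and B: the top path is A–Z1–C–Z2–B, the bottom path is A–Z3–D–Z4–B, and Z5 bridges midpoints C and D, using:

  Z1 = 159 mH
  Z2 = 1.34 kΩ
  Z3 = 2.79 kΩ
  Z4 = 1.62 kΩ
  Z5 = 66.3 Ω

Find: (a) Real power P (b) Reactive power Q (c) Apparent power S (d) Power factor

Step 1 — Angular frequency: ω = 2π·f = 2π·41.2 = 258.9 rad/s.
Step 2 — Component impedances:
  Z1: Z = jωL = j·258.9·0.159 = 0 + j41.16 Ω
  Z2: Z = R = 1340 Ω
  Z3: Z = R = 2790 Ω
  Z4: Z = R = 1620 Ω
  Z5: Z = R = 66.3 Ω
Step 3 — Bridge requires nodal analysis (the Z5 bridge couples midpoints C and D, so the two paths cannot be reduced to a simple series/parallel combination). Setting node B to ground and injecting 1 A at node A, the 3-node admittance system at A, C, D solves to V_A = Z_AB = 746.9 + j40.31 Ω = 748∠3.1° Ω.
Step 4 — Source phasor: V = 48∠30.0° V = 41.57 + j24 V.
Step 5 — Current: I = V / Z = 0.05722 + j0.02904 A = 0.06417∠26.9° A.
Step 6 — Complex power: S = V·I* = 3.076 + j0.166 VA.
Step 7 — Real power: P = Re(S) = 3.076 W.
Step 8 — Reactive power: Q = Im(S) = 0.166 VAR.
Step 9 — Apparent power: |S| = 3.08 VA.
Step 10 — Power factor: PF = P/|S| = 0.9985 (lagging).

(a) P = 3.076 W  (b) Q = 0.166 VAR  (c) S = 3.08 VA  (d) PF = 0.9985 (lagging)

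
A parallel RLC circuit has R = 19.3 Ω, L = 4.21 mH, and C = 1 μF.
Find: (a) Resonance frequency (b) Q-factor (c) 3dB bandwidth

Step 1 — Resonance: ω₀ = 1/√(LC) = 1/√(0.00421·1e-06) = 1.541e+04 rad/s.
Step 2 — f₀ = ω₀/(2π) = 2453 Hz.
Step 3 — Parallel Q: Q = R/(ω₀L) = 19.3/(1.541e+04·0.00421) = 0.2975.
Step 4 — Bandwidth: Δω = ω₀/Q = 5.181e+04 rad/s; BW = Δω/(2π) = 8246 Hz.

(a) f₀ = 2453 Hz  (b) Q = 0.2975  (c) BW = 8246 Hz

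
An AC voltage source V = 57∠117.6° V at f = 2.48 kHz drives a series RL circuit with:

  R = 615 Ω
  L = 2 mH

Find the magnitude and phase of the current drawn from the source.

Step 1 — Angular frequency: ω = 2π·f = 2π·2480 = 1.558e+04 rad/s.
Step 2 — Component impedances:
  R: Z = R = 615 Ω
  L: Z = jωL = j·1.558e+04·0.002 = 0 + j31.16 Ω
Step 3 — Series combination: Z_total = R + L = 615 + j31.16 Ω = 615.8∠2.9° Ω.
Step 4 — Source phasor: V = 57∠117.6° V = -26.41 + j50.51 V.
Step 5 — Ohm's law: I = V / Z_total = (-26.41 + j50.51) / (615 + j31.16) = -0.03868 + j0.0841 A.
Step 6 — Convert to polar: |I| = 0.09256 A, ∠I = 114.7°.

I = 0.09256∠114.7° A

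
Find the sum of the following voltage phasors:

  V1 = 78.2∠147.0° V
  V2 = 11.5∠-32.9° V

Step 1 — Convert each phasor to rectangular form:
  V1 = 78.2·(cos(147.0°) + j·sin(147.0°)) = -65.58 + j42.59 V
  V2 = 11.5·(cos(-32.9°) + j·sin(-32.9°)) = 9.656 - j6.247 V
Step 2 — Sum components: V_total = -55.93 + j36.34 V.
Step 3 — Convert to polar: |V_total| = 66.7 V, ∠V_total = 147.0°.

V_total = 66.7∠147.0° V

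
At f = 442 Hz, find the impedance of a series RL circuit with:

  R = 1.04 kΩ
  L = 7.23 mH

Step 1 — Angular frequency: ω = 2π·f = 2π·442 = 2777 rad/s.
Step 2 — Component impedances:
  R: Z = R = 1040 Ω
  L: Z = jωL = j·2777·0.00723 = 0 + j20.08 Ω
Step 3 — Series combination: Z_total = R + L = 1040 + j20.08 Ω = 1040∠1.1° Ω.

Z = 1040 + j20.08 Ω = 1040∠1.1° Ω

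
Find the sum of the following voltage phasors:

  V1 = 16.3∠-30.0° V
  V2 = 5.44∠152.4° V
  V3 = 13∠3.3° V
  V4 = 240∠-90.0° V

Step 1 — Convert each phasor to rectangular form:
  V1 = 16.3·(cos(-30.0°) + j·sin(-30.0°)) = 14.12 - j8.15 V
  V2 = 5.44·(cos(152.4°) + j·sin(152.4°)) = -4.821 + j2.52 V
  V3 = 13·(cos(3.3°) + j·sin(3.3°)) = 12.98 + j0.7483 V
  V4 = 240·(cos(-90.0°) + j·sin(-90.0°)) = 0 - j240 V
Step 2 — Sum components: V_total = 22.27 - j244.9 V.
Step 3 — Convert to polar: |V_total| = 245.9 V, ∠V_total = -84.8°.

V_total = 245.9∠-84.8° V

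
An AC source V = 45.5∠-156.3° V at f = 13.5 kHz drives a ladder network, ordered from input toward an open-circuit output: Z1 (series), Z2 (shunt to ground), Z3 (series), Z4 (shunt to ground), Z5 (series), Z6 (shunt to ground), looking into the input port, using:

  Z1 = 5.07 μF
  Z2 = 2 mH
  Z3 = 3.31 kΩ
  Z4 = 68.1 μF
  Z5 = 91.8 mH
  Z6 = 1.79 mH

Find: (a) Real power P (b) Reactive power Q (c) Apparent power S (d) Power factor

Step 1 — Angular frequency: ω = 2π·f = 2π·1.35e+04 = 8.482e+04 rad/s.
Step 2 — Component impedances:
  Z1: Z = 1/(jωC) = -j/(ω·C) = 0 - j2.325 Ω
  Z2: Z = jωL = j·8.482e+04·0.002 = 0 + j169.6 Ω
  Z3: Z = R = 3310 Ω
  Z4: Z = 1/(jωC) = -j/(ω·C) = 0 - j0.1731 Ω
  Z5: Z = jωL = j·8.482e+04·0.0918 = 0 + j7787 Ω
  Z6: Z = jωL = j·8.482e+04·0.00179 = 0 + j151.8 Ω
Step 3 — Ladder network (open output): work backward from the far end, alternating series and parallel combinations. Z_in = 8.672 + j166.9 Ω = 167.1∠87.0° Ω.
Step 4 — Source phasor: V = 45.5∠-156.3° V = -41.66 - j18.29 V.
Step 5 — Current: I = V / Z = -0.1222 + j0.2433 A = 0.2723∠116.7° A.
Step 6 — Complex power: S = V·I* = 0.643 + j12.37 VA.
Step 7 — Real power: P = Re(S) = 0.643 W.
Step 8 — Reactive power: Q = Im(S) = 12.37 VAR.
Step 9 — Apparent power: |S| = 12.39 VA.
Step 10 — Power factor: PF = P/|S| = 0.0519 (lagging).

(a) P = 0.643 W  (b) Q = 12.37 VAR  (c) S = 12.39 VA  (d) PF = 0.0519 (lagging)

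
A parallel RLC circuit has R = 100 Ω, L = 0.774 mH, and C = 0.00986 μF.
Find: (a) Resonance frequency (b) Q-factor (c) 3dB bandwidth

Step 1 — Resonance: ω₀ = 1/√(LC) = 1/√(0.000774·9.86e-09) = 3.62e+05 rad/s.
Step 2 — f₀ = ω₀/(2π) = 5.761e+04 Hz.
Step 3 — Parallel Q: Q = R/(ω₀L) = 100/(3.62e+05·0.000774) = 0.3569.
Step 4 — Bandwidth: Δω = ω₀/Q = 1.014e+06 rad/s; BW = Δω/(2π) = 1.614e+05 Hz.

(a) f₀ = 5.761e+04 Hz  (b) Q = 0.3569  (c) BW = 1.614e+05 Hz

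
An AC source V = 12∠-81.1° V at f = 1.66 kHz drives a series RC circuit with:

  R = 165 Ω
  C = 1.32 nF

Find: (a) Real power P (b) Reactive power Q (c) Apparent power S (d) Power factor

Step 1 — Angular frequency: ω = 2π·f = 2π·1660 = 1.043e+04 rad/s.
Step 2 — Component impedances:
  R: Z = R = 165 Ω
  C: Z = 1/(jωC) = -j/(ω·C) = 0 - j7.263e+04 Ω
Step 3 — Series combination: Z_total = R + C = 165 - j7.263e+04 Ω = 7.263e+04∠-89.9° Ω.
Step 4 — Source phasor: V = 12∠-81.1° V = 1.857 - j11.86 V.
Step 5 — Current: I = V / Z = 0.0001633 + j2.519e-05 A = 0.0001652∠8.8° A.
Step 6 — Complex power: S = V·I* = 4.504e-06 - j0.001983 VA.
Step 7 — Real power: P = Re(S) = 4.504e-06 W.
Step 8 — Reactive power: Q = Im(S) = -0.001983 VAR.
Step 9 — Apparent power: |S| = 0.001983 VA.
Step 10 — Power factor: PF = P/|S| = 0.002272 (leading).

(a) P = 4.504e-06 W  (b) Q = -0.001983 VAR  (c) S = 0.001983 VA  (d) PF = 0.002272 (leading)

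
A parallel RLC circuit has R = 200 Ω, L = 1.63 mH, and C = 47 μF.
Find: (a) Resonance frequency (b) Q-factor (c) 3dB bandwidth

Step 1 — Resonance: ω₀ = 1/√(LC) = 1/√(0.00163·4.7e-05) = 3613 rad/s.
Step 2 — f₀ = ω₀/(2π) = 575 Hz.
Step 3 — Parallel Q: Q = R/(ω₀L) = 200/(3613·0.00163) = 33.96.
Step 4 — Bandwidth: Δω = ω₀/Q = 106.4 rad/s; BW = Δω/(2π) = 16.93 Hz.

(a) f₀ = 575 Hz  (b) Q = 33.96  (c) BW = 16.93 Hz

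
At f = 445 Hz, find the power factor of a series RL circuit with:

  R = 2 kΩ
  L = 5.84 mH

Step 1 — Angular frequency: ω = 2π·f = 2π·445 = 2796 rad/s.
Step 2 — Component impedances:
  R: Z = R = 2000 Ω
  L: Z = jωL = j·2796·0.00584 = 0 + j16.33 Ω
Step 3 — Series combination: Z_total = R + L = 2000 + j16.33 Ω = 2000∠0.5° Ω.
Step 4 — Power factor: PF = cos(φ) = Re(Z)/|Z| = 2000/2000 = 1.
Step 5 — Type: Im(Z) = 16.33 ⇒ lagging (phase φ = 0.5°).

PF = 1 (lagging, φ = 0.5°)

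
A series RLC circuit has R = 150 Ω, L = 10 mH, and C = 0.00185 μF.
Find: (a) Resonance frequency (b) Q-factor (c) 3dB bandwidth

Step 1 — Resonance: ω₀ = 1/√(LC) = 1/√(0.01·1.85e-09) = 2.325e+05 rad/s.
Step 2 — f₀ = ω₀/(2π) = 3.7e+04 Hz.
Step 3 — Series Q: Q = ω₀L/R = 2.325e+05·0.01/150 = 15.5.
Step 4 — Bandwidth: Δω = ω₀/Q = 1.5e+04 rad/s; BW = Δω/(2π) = 2387 Hz.

(a) f₀ = 3.7e+04 Hz  (b) Q = 15.5  (c) BW = 2387 Hz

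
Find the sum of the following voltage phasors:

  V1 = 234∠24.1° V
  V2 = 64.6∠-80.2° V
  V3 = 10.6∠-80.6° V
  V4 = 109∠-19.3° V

Step 1 — Convert each phasor to rectangular form:
  V1 = 234·(cos(24.1°) + j·sin(24.1°)) = 213.6 + j95.55 V
  V2 = 64.6·(cos(-80.2°) + j·sin(-80.2°)) = 11 - j63.66 V
  V3 = 10.6·(cos(-80.6°) + j·sin(-80.6°)) = 1.731 - j10.46 V
  V4 = 109·(cos(-19.3°) + j·sin(-19.3°)) = 102.9 - j36.03 V
Step 2 — Sum components: V_total = 329.2 - j14.59 V.
Step 3 — Convert to polar: |V_total| = 329.5 V, ∠V_total = -2.5°.

V_total = 329.5∠-2.5° V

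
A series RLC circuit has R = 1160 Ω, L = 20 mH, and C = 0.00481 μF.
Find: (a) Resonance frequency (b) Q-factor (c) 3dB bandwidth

Step 1 — Resonance: ω₀ = 1/√(LC) = 1/√(0.02·4.81e-09) = 1.02e+05 rad/s.
Step 2 — f₀ = ω₀/(2π) = 1.623e+04 Hz.
Step 3 — Series Q: Q = ω₀L/R = 1.02e+05·0.02/1160 = 1.758.
Step 4 — Bandwidth: Δω = ω₀/Q = 5.8e+04 rad/s; BW = Δω/(2π) = 9231 Hz.

(a) f₀ = 1.623e+04 Hz  (b) Q = 1.758  (c) BW = 9231 Hz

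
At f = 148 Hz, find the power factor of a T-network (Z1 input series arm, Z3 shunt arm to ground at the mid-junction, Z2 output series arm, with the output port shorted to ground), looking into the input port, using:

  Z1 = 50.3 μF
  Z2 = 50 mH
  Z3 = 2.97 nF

Step 1 — Angular frequency: ω = 2π·f = 2π·148 = 929.9 rad/s.
Step 2 — Component impedances:
  Z1: Z = 1/(jωC) = -j/(ω·C) = 0 - j21.38 Ω
  Z2: Z = jωL = j·929.9·0.05 = 0 + j46.5 Ω
  Z3: Z = 1/(jωC) = -j/(ω·C) = 0 - j3.621e+05 Ω
Step 3 — With the output port shorted to ground, the output series arm Z2 runs from the junction to ground; the shunt arm Z3 also runs from the junction to ground. They appear in parallel: Z3 || Z2 = 0 + j46.5 Ω.
Step 4 — Series with input arm Z1: Z_in = Z1 + (Z3 || Z2) = 0 + j25.12 Ω = 25.12∠90.0° Ω.
Step 5 — Power factor: PF = cos(φ) = Re(Z)/|Z| = 0/25.12 = 0.
Step 6 — Type: Im(Z) = 25.12 ⇒ lagging (phase φ = 90.0°).

PF = 0 (lagging, φ = 90.0°)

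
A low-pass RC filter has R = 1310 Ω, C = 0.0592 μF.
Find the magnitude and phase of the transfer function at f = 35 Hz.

Step 1 — Angular frequency: ω = 2π·35 = 219.9 rad/s.
Step 2 — Transfer function: H(jω) = 1/(1 + jωRC).
Step 3 — Denominator: 1 + jωRC = 1 + j·219.9·1310·5.92e-08 = 1 + j0.01705.
Step 4 — H = 0.9997 - j0.01705.
Step 5 — Magnitude: |H| = 0.9999 (-0.0 dB); phase: φ = -1.0°.

|H| = 0.9999 (-0.0 dB), φ = -1.0°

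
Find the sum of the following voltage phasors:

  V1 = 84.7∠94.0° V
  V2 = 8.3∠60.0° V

Step 1 — Convert each phasor to rectangular form:
  V1 = 84.7·(cos(94.0°) + j·sin(94.0°)) = -5.908 + j84.49 V
  V2 = 8.3·(cos(60.0°) + j·sin(60.0°)) = 4.15 + j7.188 V
Step 2 — Sum components: V_total = -1.758 + j91.68 V.
Step 3 — Convert to polar: |V_total| = 91.7 V, ∠V_total = 91.1°.

V_total = 91.7∠91.1° V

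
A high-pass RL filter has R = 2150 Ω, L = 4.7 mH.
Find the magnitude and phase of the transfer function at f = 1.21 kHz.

Step 1 — Angular frequency: ω = 2π·1210 = 7603 rad/s.
Step 2 — Transfer function: H(jω) = jωL/(R + jωL).
Step 3 — Numerator jωL = j·35.73; denominator R + jωL = 2150 + j35.73.
Step 4 — H = 0.0002761 + j0.01662.
Step 5 — Magnitude: |H| = 0.01662 (-35.6 dB); phase: φ = 89.0°.

|H| = 0.01662 (-35.6 dB), φ = 89.0°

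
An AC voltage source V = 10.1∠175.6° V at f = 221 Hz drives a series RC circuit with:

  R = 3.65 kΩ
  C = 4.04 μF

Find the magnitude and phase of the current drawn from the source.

Step 1 — Angular frequency: ω = 2π·f = 2π·221 = 1389 rad/s.
Step 2 — Component impedances:
  R: Z = R = 3650 Ω
  C: Z = 1/(jωC) = -j/(ω·C) = 0 - j178.3 Ω
Step 3 — Series combination: Z_total = R + C = 3650 - j178.3 Ω = 3654∠-2.8° Ω.
Step 4 — Source phasor: V = 10.1∠175.6° V = -10.07 + j0.7749 V.
Step 5 — Ohm's law: I = V / Z_total = (-10.07 + j0.7749) / (3650 - j178.3) = -0.002763 + j7.737e-05 A.
Step 6 — Convert to polar: |I| = 0.002764 A, ∠I = 178.4°.

I = 0.002764∠178.4° A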